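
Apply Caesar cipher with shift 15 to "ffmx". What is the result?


Caesar cipher: shift "ffmx" by 15
  'f' (pos 5) + 15 = pos 20 = 'u'
  'f' (pos 5) + 15 = pos 20 = 'u'
  'm' (pos 12) + 15 = pos 1 = 'b'
  'x' (pos 23) + 15 = pos 12 = 'm'
Result: uubm

uubm


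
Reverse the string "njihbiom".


Input: njihbiom
Reading characters right to left:
  Position 7: 'm'
  Position 6: 'o'
  Position 5: 'i'
  Position 4: 'b'
  Position 3: 'h'
  Position 2: 'i'
  Position 1: 'j'
  Position 0: 'n'
Reversed: moibhijn

moibhijn


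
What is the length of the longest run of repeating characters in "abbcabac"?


Input: "abbcabac"
Scanning for longest run:
  Position 1 ('b'): new char, reset run to 1
  Position 2 ('b'): continues run of 'b', length=2
  Position 3 ('c'): new char, reset run to 1
  Position 4 ('a'): new char, reset run to 1
  Position 5 ('b'): new char, reset run to 1
  Position 6 ('a'): new char, reset run to 1
  Position 7 ('c'): new char, reset run to 1
Longest run: 'b' with length 2

2


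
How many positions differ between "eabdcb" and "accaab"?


Comparing "eabdcb" and "accaab" position by position:
  Position 0: 'e' vs 'a' => DIFFER
  Position 1: 'a' vs 'c' => DIFFER
  Position 2: 'b' vs 'c' => DIFFER
  Position 3: 'd' vs 'a' => DIFFER
  Position 4: 'c' vs 'a' => DIFFER
  Position 5: 'b' vs 'b' => same
Positions that differ: 5

5


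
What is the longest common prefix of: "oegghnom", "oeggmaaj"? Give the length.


Words: oegghnom, oeggmaaj
  Position 0: all 'o' => match
  Position 1: all 'e' => match
  Position 2: all 'g' => match
  Position 3: all 'g' => match
  Position 4: ('h', 'm') => mismatch, stop
LCP = "oegg" (length 4)

4


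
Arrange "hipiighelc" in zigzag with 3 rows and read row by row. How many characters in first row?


Zigzag "hipiighelc" into 3 rows:
Placing characters:
  'h' => row 0
  'i' => row 1
  'p' => row 2
  'i' => row 1
  'i' => row 0
  'g' => row 1
  'h' => row 2
  'e' => row 1
  'l' => row 0
  'c' => row 1
Rows:
  Row 0: "hil"
  Row 1: "iigec"
  Row 2: "ph"
First row length: 3

3


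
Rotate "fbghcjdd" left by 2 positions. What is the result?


Input: "fbghcjdd", rotate left by 2
First 2 characters: "fb"
Remaining characters: "ghcjdd"
Concatenate remaining + first: "ghcjdd" + "fb" = "ghcjddfb"

ghcjddfb


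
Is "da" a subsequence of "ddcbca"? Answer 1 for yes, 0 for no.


Check if "da" is a subsequence of "ddcbca"
Greedy scan:
  Position 0 ('d'): matches sub[0] = 'd'
  Position 1 ('d'): no match needed
  Position 2 ('c'): no match needed
  Position 3 ('b'): no match needed
  Position 4 ('c'): no match needed
  Position 5 ('a'): matches sub[1] = 'a'
All 2 characters matched => is a subsequence

1


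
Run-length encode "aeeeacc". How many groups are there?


Input: aeeeacc
Scanning for consecutive runs:
  Group 1: 'a' x 1 (positions 0-0)
  Group 2: 'e' x 3 (positions 1-3)
  Group 3: 'a' x 1 (positions 4-4)
  Group 4: 'c' x 2 (positions 5-6)
Total groups: 4

4


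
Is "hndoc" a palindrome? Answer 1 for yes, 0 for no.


Input: hndoc
Reversed: codnh
  Compare pos 0 ('h') with pos 4 ('c'): MISMATCH
  Compare pos 1 ('n') with pos 3 ('o'): MISMATCH
Result: not a palindrome

0


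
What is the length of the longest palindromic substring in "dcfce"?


Input: "dcfce"
Checking substrings for palindromes:
  [1:4] "cfc" (len 3) => palindrome
Longest palindromic substring: "cfc" with length 3

3


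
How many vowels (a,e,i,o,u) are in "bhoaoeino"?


Input: bhoaoeino
Checking each character:
  'b' at position 0: consonant
  'h' at position 1: consonant
  'o' at position 2: vowel (running total: 1)
  'a' at position 3: vowel (running total: 2)
  'o' at position 4: vowel (running total: 3)
  'e' at position 5: vowel (running total: 4)
  'i' at position 6: vowel (running total: 5)
  'n' at position 7: consonant
  'o' at position 8: vowel (running total: 6)
Total vowels: 6

6


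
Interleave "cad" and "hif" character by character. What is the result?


Interleaving "cad" and "hif":
  Position 0: 'c' from first, 'h' from second => "ch"
  Position 1: 'a' from first, 'i' from second => "ai"
  Position 2: 'd' from first, 'f' from second => "df"
Result: chaidf

chaidf


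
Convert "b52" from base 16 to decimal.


Input: "b52" in base 16
Positional expansion:
  Digit 'b' (value 11) x 16^2 = 2816
  Digit '5' (value 5) x 16^1 = 80
  Digit '2' (value 2) x 16^0 = 2
Sum = 2898

2898


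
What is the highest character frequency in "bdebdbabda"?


Input: bdebdbabda
Character counts:
  'a': 2
  'b': 4
  'd': 3
  'e': 1
Maximum frequency: 4

4


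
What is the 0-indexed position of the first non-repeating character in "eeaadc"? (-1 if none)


Input: eeaadc
Character frequencies:
  'a': 2
  'c': 1
  'd': 1
  'e': 2
Scanning left to right for freq == 1:
  Position 0 ('e'): freq=2, skip
  Position 1 ('e'): freq=2, skip
  Position 2 ('a'): freq=2, skip
  Position 3 ('a'): freq=2, skip
  Position 4 ('d'): unique! => answer = 4

4


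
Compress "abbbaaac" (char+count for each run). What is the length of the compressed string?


Input: abbbaaac
Runs:
  'a' x 1 => "a1"
  'b' x 3 => "b3"
  'a' x 3 => "a3"
  'c' x 1 => "c1"
Compressed: "a1b3a3c1"
Compressed length: 8

8


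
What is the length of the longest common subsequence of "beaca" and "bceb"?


LCS of "beaca" and "bceb"
DP table:
           b    c    e    b
      0    0    0    0    0
  b   0    1    1    1    1
  e   0    1    1    2    2
  a   0    1    1    2    2
  c   0    1    2    2    2
  a   0    1    2    2    2
LCS length = dp[5][4] = 2

2


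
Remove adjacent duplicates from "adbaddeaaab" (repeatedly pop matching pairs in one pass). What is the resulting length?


Input: adbaddeaaab
Stack-based adjacent duplicate removal:
  Read 'a': push. Stack: a
  Read 'd': push. Stack: ad
  Read 'b': push. Stack: adb
  Read 'a': push. Stack: adba
  Read 'd': push. Stack: adbad
  Read 'd': matches stack top 'd' => pop. Stack: adba
  Read 'e': push. Stack: adbae
  Read 'a': push. Stack: adbaea
  Read 'a': matches stack top 'a' => pop. Stack: adbae
  Read 'a': push. Stack: adbaea
  Read 'b': push. Stack: adbaeab
Final stack: "adbaeab" (length 7)

7


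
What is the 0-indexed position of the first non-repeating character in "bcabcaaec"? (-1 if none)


Input: bcabcaaec
Character frequencies:
  'a': 3
  'b': 2
  'c': 3
  'e': 1
Scanning left to right for freq == 1:
  Position 0 ('b'): freq=2, skip
  Position 1 ('c'): freq=3, skip
  Position 2 ('a'): freq=3, skip
  Position 3 ('b'): freq=2, skip
  Position 4 ('c'): freq=3, skip
  Position 5 ('a'): freq=3, skip
  Position 6 ('a'): freq=3, skip
  Position 7 ('e'): unique! => answer = 7

7


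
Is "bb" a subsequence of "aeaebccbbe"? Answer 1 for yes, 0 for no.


Check if "bb" is a subsequence of "aeaebccbbe"
Greedy scan:
  Position 0 ('a'): no match needed
  Position 1 ('e'): no match needed
  Position 2 ('a'): no match needed
  Position 3 ('e'): no match needed
  Position 4 ('b'): matches sub[0] = 'b'
  Position 5 ('c'): no match needed
  Position 6 ('c'): no match needed
  Position 7 ('b'): matches sub[1] = 'b'
  Position 8 ('b'): no match needed
  Position 9 ('e'): no match needed
All 2 characters matched => is a subsequence

1


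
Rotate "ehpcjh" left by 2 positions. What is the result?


Input: "ehpcjh", rotate left by 2
First 2 characters: "eh"
Remaining characters: "pcjh"
Concatenate remaining + first: "pcjh" + "eh" = "pcjheh"

pcjheh


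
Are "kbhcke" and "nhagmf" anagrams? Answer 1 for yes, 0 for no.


Strings: "kbhcke", "nhagmf"
Sorted first:  bcehkk
Sorted second: afghmn
Differ at position 0: 'b' vs 'a' => not anagrams

0


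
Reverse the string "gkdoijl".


Input: gkdoijl
Reading characters right to left:
  Position 6: 'l'
  Position 5: 'j'
  Position 4: 'i'
  Position 3: 'o'
  Position 2: 'd'
  Position 1: 'k'
  Position 0: 'g'
Reversed: ljiodkg

ljiodkg


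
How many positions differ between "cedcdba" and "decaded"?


Comparing "cedcdba" and "decaded" position by position:
  Position 0: 'c' vs 'd' => DIFFER
  Position 1: 'e' vs 'e' => same
  Position 2: 'd' vs 'c' => DIFFER
  Position 3: 'c' vs 'a' => DIFFER
  Position 4: 'd' vs 'd' => same
  Position 5: 'b' vs 'e' => DIFFER
  Position 6: 'a' vs 'd' => DIFFER
Positions that differ: 5

5


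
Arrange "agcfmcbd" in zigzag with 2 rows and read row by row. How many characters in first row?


Zigzag "agcfmcbd" into 2 rows:
Placing characters:
  'a' => row 0
  'g' => row 1
  'c' => row 0
  'f' => row 1
  'm' => row 0
  'c' => row 1
  'b' => row 0
  'd' => row 1
Rows:
  Row 0: "acmb"
  Row 1: "gfcd"
First row length: 4

4


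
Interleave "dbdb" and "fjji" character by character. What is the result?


Interleaving "dbdb" and "fjji":
  Position 0: 'd' from first, 'f' from second => "df"
  Position 1: 'b' from first, 'j' from second => "bj"
  Position 2: 'd' from first, 'j' from second => "dj"
  Position 3: 'b' from first, 'i' from second => "bi"
Result: dfbjdjbi

dfbjdjbi


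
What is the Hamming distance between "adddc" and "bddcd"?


Comparing "adddc" and "bddcd" position by position:
  Position 0: 'a' vs 'b' => differ
  Position 1: 'd' vs 'd' => same
  Position 2: 'd' vs 'd' => same
  Position 3: 'd' vs 'c' => differ
  Position 4: 'c' vs 'd' => differ
Total differences (Hamming distance): 3

3


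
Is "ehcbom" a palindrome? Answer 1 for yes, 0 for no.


Input: ehcbom
Reversed: mobche
  Compare pos 0 ('e') with pos 5 ('m'): MISMATCH
  Compare pos 1 ('h') with pos 4 ('o'): MISMATCH
  Compare pos 2 ('c') with pos 3 ('b'): MISMATCH
Result: not a palindrome

0


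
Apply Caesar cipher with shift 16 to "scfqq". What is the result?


Caesar cipher: shift "scfqq" by 16
  's' (pos 18) + 16 = pos 8 = 'i'
  'c' (pos 2) + 16 = pos 18 = 's'
  'f' (pos 5) + 16 = pos 21 = 'v'
  'q' (pos 16) + 16 = pos 6 = 'g'
  'q' (pos 16) + 16 = pos 6 = 'g'
Result: isvgg

isvgg


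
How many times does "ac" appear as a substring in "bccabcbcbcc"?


Searching for "ac" in "bccabcbcbcc"
Scanning each position:
  Position 0: "bc" => no
  Position 1: "cc" => no
  Position 2: "ca" => no
  Position 3: "ab" => no
  Position 4: "bc" => no
  Position 5: "cb" => no
  Position 6: "bc" => no
  Position 7: "cb" => no
  Position 8: "bc" => no
  Position 9: "cc" => no
Total occurrences: 0

0


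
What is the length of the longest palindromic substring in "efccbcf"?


Input: "efccbcf"
Checking substrings for palindromes:
  [3:6] "cbc" (len 3) => palindrome
  [2:4] "cc" (len 2) => palindrome
Longest palindromic substring: "cbc" with length 3

3


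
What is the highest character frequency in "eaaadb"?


Input: eaaadb
Character counts:
  'a': 3
  'b': 1
  'd': 1
  'e': 1
Maximum frequency: 3

3


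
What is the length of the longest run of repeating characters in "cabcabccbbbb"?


Input: "cabcabccbbbb"
Scanning for longest run:
  Position 1 ('a'): new char, reset run to 1
  Position 2 ('b'): new char, reset run to 1
  Position 3 ('c'): new char, reset run to 1
  Position 4 ('a'): new char, reset run to 1
  Position 5 ('b'): new char, reset run to 1
  Position 6 ('c'): new char, reset run to 1
  Position 7 ('c'): continues run of 'c', length=2
  Position 8 ('b'): new char, reset run to 1
  Position 9 ('b'): continues run of 'b', length=2
  Position 10 ('b'): continues run of 'b', length=3
  Position 11 ('b'): continues run of 'b', length=4
Longest run: 'b' with length 4

4


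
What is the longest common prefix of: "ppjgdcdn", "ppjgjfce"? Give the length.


Words: ppjgdcdn, ppjgjfce
  Position 0: all 'p' => match
  Position 1: all 'p' => match
  Position 2: all 'j' => match
  Position 3: all 'g' => match
  Position 4: ('d', 'j') => mismatch, stop
LCP = "ppjg" (length 4)

4


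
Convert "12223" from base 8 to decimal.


Input: "12223" in base 8
Positional expansion:
  Digit '1' (value 1) x 8^4 = 4096
  Digit '2' (value 2) x 8^3 = 1024
  Digit '2' (value 2) x 8^2 = 128
  Digit '2' (value 2) x 8^1 = 16
  Digit '3' (value 3) x 8^0 = 3
Sum = 5267

5267


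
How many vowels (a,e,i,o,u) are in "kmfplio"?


Input: kmfplio
Checking each character:
  'k' at position 0: consonant
  'm' at position 1: consonant
  'f' at position 2: consonant
  'p' at position 3: consonant
  'l' at position 4: consonant
  'i' at position 5: vowel (running total: 1)
  'o' at position 6: vowel (running total: 2)
Total vowels: 2

2


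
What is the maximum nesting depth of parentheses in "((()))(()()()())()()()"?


Input: "((()))(()()()())()()()"
Tracking depth:
  Position 0 '(': depth becomes 1
  Position 1 '(': depth becomes 2
  Position 2 '(': depth becomes 3
  Position 3 ')': depth becomes 2
  Position 4 ')': depth becomes 1
  Position 5 ')': depth becomes 0
  Position 6 '(': depth becomes 1
  Position 7 '(': depth becomes 2
  Position 8 ')': depth becomes 1
  Position 9 '(': depth becomes 2
  Position 10 ')': depth becomes 1
  Position 11 '(': depth becomes 2
  Position 12 ')': depth becomes 1
  Position 13 '(': depth becomes 2
  Position 14 ')': depth becomes 1
  Position 15 ')': depth becomes 0
  Position 16 '(': depth becomes 1
  Position 17 ')': depth becomes 0
  Position 18 '(': depth becomes 1
  Position 19 ')': depth becomes 0
  Position 20 '(': depth becomes 1
  Position 21 ')': depth becomes 0
Maximum depth reached: 3

3


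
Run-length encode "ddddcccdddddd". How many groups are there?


Input: ddddcccdddddd
Scanning for consecutive runs:
  Group 1: 'd' x 4 (positions 0-3)
  Group 2: 'c' x 3 (positions 4-6)
  Group 3: 'd' x 6 (positions 7-12)
Total groups: 3

3


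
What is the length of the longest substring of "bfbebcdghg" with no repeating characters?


Input: "bfbebcdghg"
Sliding window (track last position of each char):
  Position 0 ('b'): window [0,0] length 1 -- new best
  Position 1 ('f'): window [0,1] length 2 -- new best
  Position 2 ('b'): repeat (last at 0), move window start to 1
  Position 2 ('b'): window [1,2] length 2
  Position 3 ('e'): window [1,3] length 3 -- new best
  Position 4 ('b'): repeat (last at 2), move window start to 3
  Position 4 ('b'): window [3,4] length 2
  Position 5 ('c'): window [3,5] length 3
  Position 6 ('d'): window [3,6] length 4 -- new best
  Position 7 ('g'): window [3,7] length 5 -- new best
  Position 8 ('h'): window [3,8] length 6 -- new best
  Position 9 ('g'): repeat (last at 7), move window start to 8
  Position 9 ('g'): window [8,9] length 2
Longest substring with no repeats: "ebcdgh" with length 6

6


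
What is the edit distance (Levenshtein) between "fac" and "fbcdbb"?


Computing edit distance: "fac" -> "fbcdbb"
DP table:
           f    b    c    d    b    b
      0    1    2    3    4    5    6
  f   1    0    1    2    3    4    5
  a   2    1    1    2    3    4    5
  c   3    2    2    1    2    3    4
Edit distance = dp[3][6] = 4

4


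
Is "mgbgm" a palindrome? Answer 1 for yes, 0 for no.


Input: mgbgm
Reversed: mgbgm
  Compare pos 0 ('m') with pos 4 ('m'): match
  Compare pos 1 ('g') with pos 3 ('g'): match
Result: palindrome

1


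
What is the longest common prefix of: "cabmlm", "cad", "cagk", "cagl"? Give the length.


Words: cabmlm, cad, cagk, cagl
  Position 0: all 'c' => match
  Position 1: all 'a' => match
  Position 2: ('b', 'd', 'g', 'g') => mismatch, stop
LCP = "ca" (length 2)

2


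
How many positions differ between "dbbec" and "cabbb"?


Comparing "dbbec" and "cabbb" position by position:
  Position 0: 'd' vs 'c' => DIFFER
  Position 1: 'b' vs 'a' => DIFFER
  Position 2: 'b' vs 'b' => same
  Position 3: 'e' vs 'b' => DIFFER
  Position 4: 'c' vs 'b' => DIFFER
Positions that differ: 4

4


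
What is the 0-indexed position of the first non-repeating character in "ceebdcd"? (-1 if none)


Input: ceebdcd
Character frequencies:
  'b': 1
  'c': 2
  'd': 2
  'e': 2
Scanning left to right for freq == 1:
  Position 0 ('c'): freq=2, skip
  Position 1 ('e'): freq=2, skip
  Position 2 ('e'): freq=2, skip
  Position 3 ('b'): unique! => answer = 3

3


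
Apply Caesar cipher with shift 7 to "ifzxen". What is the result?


Caesar cipher: shift "ifzxen" by 7
  'i' (pos 8) + 7 = pos 15 = 'p'
  'f' (pos 5) + 7 = pos 12 = 'm'
  'z' (pos 25) + 7 = pos 6 = 'g'
  'x' (pos 23) + 7 = pos 4 = 'e'
  'e' (pos 4) + 7 = pos 11 = 'l'
  'n' (pos 13) + 7 = pos 20 = 'u'
Result: pmgelu

pmgelu


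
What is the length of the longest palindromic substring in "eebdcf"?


Input: "eebdcf"
Checking substrings for palindromes:
  [0:2] "ee" (len 2) => palindrome
Longest palindromic substring: "ee" with length 2

2


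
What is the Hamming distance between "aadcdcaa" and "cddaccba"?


Comparing "aadcdcaa" and "cddaccba" position by position:
  Position 0: 'a' vs 'c' => differ
  Position 1: 'a' vs 'd' => differ
  Position 2: 'd' vs 'd' => same
  Position 3: 'c' vs 'a' => differ
  Position 4: 'd' vs 'c' => differ
  Position 5: 'c' vs 'c' => same
  Position 6: 'a' vs 'b' => differ
  Position 7: 'a' vs 'a' => same
Total differences (Hamming distance): 5

5


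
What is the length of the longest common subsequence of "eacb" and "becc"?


LCS of "eacb" and "becc"
DP table:
           b    e    c    c
      0    0    0    0    0
  e   0    0    1    1    1
  a   0    0    1    1    1
  c   0    0    1    2    2
  b   0    1    1    2    2
LCS length = dp[4][4] = 2

2


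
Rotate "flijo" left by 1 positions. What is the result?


Input: "flijo", rotate left by 1
First 1 characters: "f"
Remaining characters: "lijo"
Concatenate remaining + first: "lijo" + "f" = "lijof"

lijof


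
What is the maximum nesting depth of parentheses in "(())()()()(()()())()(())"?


Input: "(())()()()(()()())()(())"
Tracking depth:
  Position 0 '(': depth becomes 1
  Position 1 '(': depth becomes 2
  Position 2 ')': depth becomes 1
  Position 3 ')': depth becomes 0
  Position 4 '(': depth becomes 1
  Position 5 ')': depth becomes 0
  Position 6 '(': depth becomes 1
  Position 7 ')': depth becomes 0
  Position 8 '(': depth becomes 1
  Position 9 ')': depth becomes 0
  Position 10 '(': depth becomes 1
  Position 11 '(': depth becomes 2
  Position 12 ')': depth becomes 1
  Position 13 '(': depth becomes 2
  Position 14 ')': depth becomes 1
  Position 15 '(': depth becomes 2
  Position 16 ')': depth becomes 1
  Position 17 ')': depth becomes 0
  Position 18 '(': depth becomes 1
  Position 19 ')': depth becomes 0
  Position 20 '(': depth becomes 1
  Position 21 '(': depth becomes 2
  Position 22 ')': depth becomes 1
  Position 23 ')': depth becomes 0
Maximum depth reached: 2

2


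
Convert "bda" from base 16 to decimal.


Input: "bda" in base 16
Positional expansion:
  Digit 'b' (value 11) x 16^2 = 2816
  Digit 'd' (value 13) x 16^1 = 208
  Digit 'a' (value 10) x 16^0 = 10
Sum = 3034

3034


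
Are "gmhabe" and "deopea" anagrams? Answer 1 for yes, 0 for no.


Strings: "gmhabe", "deopea"
Sorted first:  abeghm
Sorted second: adeeop
Differ at position 1: 'b' vs 'd' => not anagrams

0


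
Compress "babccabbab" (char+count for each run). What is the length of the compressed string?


Input: babccabbab
Runs:
  'b' x 1 => "b1"
  'a' x 1 => "a1"
  'b' x 1 => "b1"
  'c' x 2 => "c2"
  'a' x 1 => "a1"
  'b' x 2 => "b2"
  'a' x 1 => "a1"
  'b' x 1 => "b1"
Compressed: "b1a1b1c2a1b2a1b1"
Compressed length: 16

16


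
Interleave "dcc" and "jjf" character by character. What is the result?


Interleaving "dcc" and "jjf":
  Position 0: 'd' from first, 'j' from second => "dj"
  Position 1: 'c' from first, 'j' from second => "cj"
  Position 2: 'c' from first, 'f' from second => "cf"
Result: djcjcf

djcjcf


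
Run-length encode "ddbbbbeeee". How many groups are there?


Input: ddbbbbeeee
Scanning for consecutive runs:
  Group 1: 'd' x 2 (positions 0-1)
  Group 2: 'b' x 4 (positions 2-5)
  Group 3: 'e' x 4 (positions 6-9)
Total groups: 3

3


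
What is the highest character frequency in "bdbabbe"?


Input: bdbabbe
Character counts:
  'a': 1
  'b': 4
  'd': 1
  'e': 1
Maximum frequency: 4

4


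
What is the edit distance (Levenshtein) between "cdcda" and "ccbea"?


Computing edit distance: "cdcda" -> "ccbea"
DP table:
           c    c    b    e    a
      0    1    2    3    4    5
  c   1    0    1    2    3    4
  d   2    1    1    2    3    4
  c   3    2    1    2    3    4
  d   4    3    2    2    3    4
  a   5    4    3    3    3    3
Edit distance = dp[5][5] = 3

3


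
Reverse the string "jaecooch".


Input: jaecooch
Reading characters right to left:
  Position 7: 'h'
  Position 6: 'c'
  Position 5: 'o'
  Position 4: 'o'
  Position 3: 'c'
  Position 2: 'e'
  Position 1: 'a'
  Position 0: 'j'
Reversed: hcooceaj

hcooceaj


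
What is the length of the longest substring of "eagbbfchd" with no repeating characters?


Input: "eagbbfchd"
Sliding window (track last position of each char):
  Position 0 ('e'): window [0,0] length 1 -- new best
  Position 1 ('a'): window [0,1] length 2 -- new best
  Position 2 ('g'): window [0,2] length 3 -- new best
  Position 3 ('b'): window [0,3] length 4 -- new best
  Position 4 ('b'): repeat (last at 3), move window start to 4
  Position 4 ('b'): window [4,4] length 1
  Position 5 ('f'): window [4,5] length 2
  Position 6 ('c'): window [4,6] length 3
  Position 7 ('h'): window [4,7] length 4
  Position 8 ('d'): window [4,8] length 5 -- new best
Longest substring with no repeats: "bfchd" with length 5

5


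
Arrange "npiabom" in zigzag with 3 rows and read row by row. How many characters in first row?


Zigzag "npiabom" into 3 rows:
Placing characters:
  'n' => row 0
  'p' => row 1
  'i' => row 2
  'a' => row 1
  'b' => row 0
  'o' => row 1
  'm' => row 2
Rows:
  Row 0: "nb"
  Row 1: "pao"
  Row 2: "im"
First row length: 2

2


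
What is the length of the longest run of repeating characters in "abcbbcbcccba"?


Input: "abcbbcbcccba"
Scanning for longest run:
  Position 1 ('b'): new char, reset run to 1
  Position 2 ('c'): new char, reset run to 1
  Position 3 ('b'): new char, reset run to 1
  Position 4 ('b'): continues run of 'b', length=2
  Position 5 ('c'): new char, reset run to 1
  Position 6 ('b'): new char, reset run to 1
  Position 7 ('c'): new char, reset run to 1
  Position 8 ('c'): continues run of 'c', length=2
  Position 9 ('c'): continues run of 'c', length=3
  Position 10 ('b'): new char, reset run to 1
  Position 11 ('a'): new char, reset run to 1
Longest run: 'c' with length 3

3


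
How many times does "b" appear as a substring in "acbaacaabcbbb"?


Searching for "b" in "acbaacaabcbbb"
Scanning each position:
  Position 0: "a" => no
  Position 1: "c" => no
  Position 2: "b" => MATCH
  Position 3: "a" => no
  Position 4: "a" => no
  Position 5: "c" => no
  Position 6: "a" => no
  Position 7: "a" => no
  Position 8: "b" => MATCH
  Position 9: "c" => no
  Position 10: "b" => MATCH
  Position 11: "b" => MATCH
  Position 12: "b" => MATCH
Total occurrences: 5

5


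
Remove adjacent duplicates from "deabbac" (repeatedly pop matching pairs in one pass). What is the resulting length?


Input: deabbac
Stack-based adjacent duplicate removal:
  Read 'd': push. Stack: d
  Read 'e': push. Stack: de
  Read 'a': push. Stack: dea
  Read 'b': push. Stack: deab
  Read 'b': matches stack top 'b' => pop. Stack: dea
  Read 'a': matches stack top 'a' => pop. Stack: de
  Read 'c': push. Stack: dec
Final stack: "dec" (length 3)

3


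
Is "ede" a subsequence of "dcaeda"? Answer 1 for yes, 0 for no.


Check if "ede" is a subsequence of "dcaeda"
Greedy scan:
  Position 0 ('d'): no match needed
  Position 1 ('c'): no match needed
  Position 2 ('a'): no match needed
  Position 3 ('e'): matches sub[0] = 'e'
  Position 4 ('d'): matches sub[1] = 'd'
  Position 5 ('a'): no match needed
Only matched 2/3 characters => not a subsequence

0


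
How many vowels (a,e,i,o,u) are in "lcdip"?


Input: lcdip
Checking each character:
  'l' at position 0: consonant
  'c' at position 1: consonant
  'd' at position 2: consonant
  'i' at position 3: vowel (running total: 1)
  'p' at position 4: consonant
Total vowels: 1

1


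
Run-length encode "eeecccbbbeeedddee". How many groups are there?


Input: eeecccbbbeeedddee
Scanning for consecutive runs:
  Group 1: 'e' x 3 (positions 0-2)
  Group 2: 'c' x 3 (positions 3-5)
  Group 3: 'b' x 3 (positions 6-8)
  Group 4: 'e' x 3 (positions 9-11)
  Group 5: 'd' x 3 (positions 12-14)
  Group 6: 'e' x 2 (positions 15-16)
Total groups: 6

6


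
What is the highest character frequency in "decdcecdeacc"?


Input: decdcecdeacc
Character counts:
  'a': 1
  'c': 5
  'd': 3
  'e': 3
Maximum frequency: 5

5


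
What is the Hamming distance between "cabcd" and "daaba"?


Comparing "cabcd" and "daaba" position by position:
  Position 0: 'c' vs 'd' => differ
  Position 1: 'a' vs 'a' => same
  Position 2: 'b' vs 'a' => differ
  Position 3: 'c' vs 'b' => differ
  Position 4: 'd' vs 'a' => differ
Total differences (Hamming distance): 4

4


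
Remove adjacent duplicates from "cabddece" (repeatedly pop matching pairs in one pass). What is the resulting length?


Input: cabddece
Stack-based adjacent duplicate removal:
  Read 'c': push. Stack: c
  Read 'a': push. Stack: ca
  Read 'b': push. Stack: cab
  Read 'd': push. Stack: cabd
  Read 'd': matches stack top 'd' => pop. Stack: cab
  Read 'e': push. Stack: cabe
  Read 'c': push. Stack: cabec
  Read 'e': push. Stack: cabece
Final stack: "cabece" (length 6)

6


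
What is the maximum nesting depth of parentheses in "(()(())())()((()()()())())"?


Input: "(()(())())()((()()()())())"
Tracking depth:
  Position 0 '(': depth becomes 1
  Position 1 '(': depth becomes 2
  Position 2 ')': depth becomes 1
  Position 3 '(': depth becomes 2
  Position 4 '(': depth becomes 3
  Position 5 ')': depth becomes 2
  Position 6 ')': depth becomes 1
  Position 7 '(': depth becomes 2
  Position 8 ')': depth becomes 1
  Position 9 ')': depth becomes 0
  Position 10 '(': depth becomes 1
  Position 11 ')': depth becomes 0
  Position 12 '(': depth becomes 1
  Position 13 '(': depth becomes 2
  Position 14 '(': depth becomes 3
  Position 15 ')': depth becomes 2
  Position 16 '(': depth becomes 3
  Position 17 ')': depth becomes 2
  Position 18 '(': depth becomes 3
  Position 19 ')': depth becomes 2
  Position 20 '(': depth becomes 3
  Position 21 ')': depth becomes 2
  Position 22 ')': depth becomes 1
  Position 23 '(': depth becomes 2
  Position 24 ')': depth becomes 1
  Position 25 ')': depth becomes 0
Maximum depth reached: 3

3


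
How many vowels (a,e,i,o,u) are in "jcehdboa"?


Input: jcehdboa
Checking each character:
  'j' at position 0: consonant
  'c' at position 1: consonant
  'e' at position 2: vowel (running total: 1)
  'h' at position 3: consonant
  'd' at position 4: consonant
  'b' at position 5: consonant
  'o' at position 6: vowel (running total: 2)
  'a' at position 7: vowel (running total: 3)
Total vowels: 3

3


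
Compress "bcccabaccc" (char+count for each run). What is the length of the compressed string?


Input: bcccabaccc
Runs:
  'b' x 1 => "b1"
  'c' x 3 => "c3"
  'a' x 1 => "a1"
  'b' x 1 => "b1"
  'a' x 1 => "a1"
  'c' x 3 => "c3"
Compressed: "b1c3a1b1a1c3"
Compressed length: 12

12


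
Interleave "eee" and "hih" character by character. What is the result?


Interleaving "eee" and "hih":
  Position 0: 'e' from first, 'h' from second => "eh"
  Position 1: 'e' from first, 'i' from second => "ei"
  Position 2: 'e' from first, 'h' from second => "eh"
Result: eheieh

eheieh


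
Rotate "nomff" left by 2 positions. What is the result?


Input: "nomff", rotate left by 2
First 2 characters: "no"
Remaining characters: "mff"
Concatenate remaining + first: "mff" + "no" = "mffno"

mffno


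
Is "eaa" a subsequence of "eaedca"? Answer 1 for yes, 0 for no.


Check if "eaa" is a subsequence of "eaedca"
Greedy scan:
  Position 0 ('e'): matches sub[0] = 'e'
  Position 1 ('a'): matches sub[1] = 'a'
  Position 2 ('e'): no match needed
  Position 3 ('d'): no match needed
  Position 4 ('c'): no match needed
  Position 5 ('a'): matches sub[2] = 'a'
All 3 characters matched => is a subsequence

1


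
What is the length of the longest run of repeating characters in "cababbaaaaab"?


Input: "cababbaaaaab"
Scanning for longest run:
  Position 1 ('a'): new char, reset run to 1
  Position 2 ('b'): new char, reset run to 1
  Position 3 ('a'): new char, reset run to 1
  Position 4 ('b'): new char, reset run to 1
  Position 5 ('b'): continues run of 'b', length=2
  Position 6 ('a'): new char, reset run to 1
  Position 7 ('a'): continues run of 'a', length=2
  Position 8 ('a'): continues run of 'a', length=3
  Position 9 ('a'): continues run of 'a', length=4
  Position 10 ('a'): continues run of 'a', length=5
  Position 11 ('b'): new char, reset run to 1
Longest run: 'a' with length 5

5


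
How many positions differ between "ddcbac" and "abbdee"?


Comparing "ddcbac" and "abbdee" position by position:
  Position 0: 'd' vs 'a' => DIFFER
  Position 1: 'd' vs 'b' => DIFFER
  Position 2: 'c' vs 'b' => DIFFER
  Position 3: 'b' vs 'd' => DIFFER
  Position 4: 'a' vs 'e' => DIFFER
  Position 5: 'c' vs 'e' => DIFFER
Positions that differ: 6

6


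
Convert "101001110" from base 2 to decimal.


Input: "101001110" in base 2
Positional expansion:
  Digit '1' (value 1) x 2^8 = 256
  Digit '0' (value 0) x 2^7 = 0
  Digit '1' (value 1) x 2^6 = 64
  Digit '0' (value 0) x 2^5 = 0
  Digit '0' (value 0) x 2^4 = 0
  Digit '1' (value 1) x 2^3 = 8
  Digit '1' (value 1) x 2^2 = 4
  Digit '1' (value 1) x 2^1 = 2
  Digit '0' (value 0) x 2^0 = 0
Sum = 334

334


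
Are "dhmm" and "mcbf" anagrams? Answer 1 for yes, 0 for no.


Strings: "dhmm", "mcbf"
Sorted first:  dhmm
Sorted second: bcfm
Differ at position 0: 'd' vs 'b' => not anagrams

0


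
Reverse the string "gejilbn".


Input: gejilbn
Reading characters right to left:
  Position 6: 'n'
  Position 5: 'b'
  Position 4: 'l'
  Position 3: 'i'
  Position 2: 'j'
  Position 1: 'e'
  Position 0: 'g'
Reversed: nblijeg

nblijeg


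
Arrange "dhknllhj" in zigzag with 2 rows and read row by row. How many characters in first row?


Zigzag "dhknllhj" into 2 rows:
Placing characters:
  'd' => row 0
  'h' => row 1
  'k' => row 0
  'n' => row 1
  'l' => row 0
  'l' => row 1
  'h' => row 0
  'j' => row 1
Rows:
  Row 0: "dklh"
  Row 1: "hnlj"
First row length: 4

4


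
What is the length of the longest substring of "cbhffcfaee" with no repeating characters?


Input: "cbhffcfaee"
Sliding window (track last position of each char):
  Position 0 ('c'): window [0,0] length 1 -- new best
  Position 1 ('b'): window [0,1] length 2 -- new best
  Position 2 ('h'): window [0,2] length 3 -- new best
  Position 3 ('f'): window [0,3] length 4 -- new best
  Position 4 ('f'): repeat (last at 3), move window start to 4
  Position 4 ('f'): window [4,4] length 1
  Position 5 ('c'): window [4,5] length 2
  Position 6 ('f'): repeat (last at 4), move window start to 5
  Position 6 ('f'): window [5,6] length 2
  Position 7 ('a'): window [5,7] length 3
  Position 8 ('e'): window [5,8] length 4
  Position 9 ('e'): repeat (last at 8), move window start to 9
  Position 9 ('e'): window [9,9] length 1
Longest substring with no repeats: "cbhf" with length 4

4


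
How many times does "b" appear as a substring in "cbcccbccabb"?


Searching for "b" in "cbcccbccabb"
Scanning each position:
  Position 0: "c" => no
  Position 1: "b" => MATCH
  Position 2: "c" => no
  Position 3: "c" => no
  Position 4: "c" => no
  Position 5: "b" => MATCH
  Position 6: "c" => no
  Position 7: "c" => no
  Position 8: "a" => no
  Position 9: "b" => MATCH
  Position 10: "b" => MATCH
Total occurrences: 4

4


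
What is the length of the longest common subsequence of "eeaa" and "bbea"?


LCS of "eeaa" and "bbea"
DP table:
           b    b    e    a
      0    0    0    0    0
  e   0    0    0    1    1
  e   0    0    0    1    1
  a   0    0    0    1    2
  a   0    0    0    1    2
LCS length = dp[4][4] = 2

2


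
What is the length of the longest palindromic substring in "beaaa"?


Input: "beaaa"
Checking substrings for palindromes:
  [2:5] "aaa" (len 3) => palindrome
  [2:4] "aa" (len 2) => palindrome
  [3:5] "aa" (len 2) => palindrome
Longest palindromic substring: "aaa" with length 3

3


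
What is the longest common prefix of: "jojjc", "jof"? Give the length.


Words: jojjc, jof
  Position 0: all 'j' => match
  Position 1: all 'o' => match
  Position 2: ('j', 'f') => mismatch, stop
LCP = "jo" (length 2)

2


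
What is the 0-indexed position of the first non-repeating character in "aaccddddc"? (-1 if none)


Input: aaccddddc
Character frequencies:
  'a': 2
  'c': 3
  'd': 4
Scanning left to right for freq == 1:
  Position 0 ('a'): freq=2, skip
  Position 1 ('a'): freq=2, skip
  Position 2 ('c'): freq=3, skip
  Position 3 ('c'): freq=3, skip
  Position 4 ('d'): freq=4, skip
  Position 5 ('d'): freq=4, skip
  Position 6 ('d'): freq=4, skip
  Position 7 ('d'): freq=4, skip
  Position 8 ('c'): freq=3, skip
  No unique character found => answer = -1

-1


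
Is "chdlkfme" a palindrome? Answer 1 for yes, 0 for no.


Input: chdlkfme
Reversed: emfkldhc
  Compare pos 0 ('c') with pos 7 ('e'): MISMATCH
  Compare pos 1 ('h') with pos 6 ('m'): MISMATCH
  Compare pos 2 ('d') with pos 5 ('f'): MISMATCH
  Compare pos 3 ('l') with pos 4 ('k'): MISMATCH
Result: not a palindrome

0


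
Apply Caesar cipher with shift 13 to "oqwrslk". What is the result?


Caesar cipher: shift "oqwrslk" by 13
  'o' (pos 14) + 13 = pos 1 = 'b'
  'q' (pos 16) + 13 = pos 3 = 'd'
  'w' (pos 22) + 13 = pos 9 = 'j'
  'r' (pos 17) + 13 = pos 4 = 'e'
  's' (pos 18) + 13 = pos 5 = 'f'
  'l' (pos 11) + 13 = pos 24 = 'y'
  'k' (pos 10) + 13 = pos 23 = 'x'
Result: bdjefyx

bdjefyx


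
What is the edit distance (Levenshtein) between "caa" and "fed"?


Computing edit distance: "caa" -> "fed"
DP table:
           f    e    d
      0    1    2    3
  c   1    1    2    3
  a   2    2    2    3
  a   3    3    3    3
Edit distance = dp[3][3] = 3

3


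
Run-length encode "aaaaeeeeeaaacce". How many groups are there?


Input: aaaaeeeeeaaacce
Scanning for consecutive runs:
  Group 1: 'a' x 4 (positions 0-3)
  Group 2: 'e' x 5 (positions 4-8)
  Group 3: 'a' x 3 (positions 9-11)
  Group 4: 'c' x 2 (positions 12-13)
  Group 5: 'e' x 1 (positions 14-14)
Total groups: 5

5


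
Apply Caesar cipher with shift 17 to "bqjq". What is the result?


Caesar cipher: shift "bqjq" by 17
  'b' (pos 1) + 17 = pos 18 = 's'
  'q' (pos 16) + 17 = pos 7 = 'h'
  'j' (pos 9) + 17 = pos 0 = 'a'
  'q' (pos 16) + 17 = pos 7 = 'h'
Result: shah

shah


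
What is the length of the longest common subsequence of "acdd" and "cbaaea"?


LCS of "acdd" and "cbaaea"
DP table:
           c    b    a    a    e    a
      0    0    0    0    0    0    0
  a   0    0    0    1    1    1    1
  c   0    1    1    1    1    1    1
  d   0    1    1    1    1    1    1
  d   0    1    1    1    1    1    1
LCS length = dp[4][6] = 1

1


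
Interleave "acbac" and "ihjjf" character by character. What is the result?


Interleaving "acbac" and "ihjjf":
  Position 0: 'a' from first, 'i' from second => "ai"
  Position 1: 'c' from first, 'h' from second => "ch"
  Position 2: 'b' from first, 'j' from second => "bj"
  Position 3: 'a' from first, 'j' from second => "aj"
  Position 4: 'c' from first, 'f' from second => "cf"
Result: aichbjajcf

aichbjajcf


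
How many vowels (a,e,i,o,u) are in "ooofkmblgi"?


Input: ooofkmblgi
Checking each character:
  'o' at position 0: vowel (running total: 1)
  'o' at position 1: vowel (running total: 2)
  'o' at position 2: vowel (running total: 3)
  'f' at position 3: consonant
  'k' at position 4: consonant
  'm' at position 5: consonant
  'b' at position 6: consonant
  'l' at position 7: consonant
  'g' at position 8: consonant
  'i' at position 9: vowel (running total: 4)
Total vowels: 4

4


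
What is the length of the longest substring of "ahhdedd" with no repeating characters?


Input: "ahhdedd"
Sliding window (track last position of each char):
  Position 0 ('a'): window [0,0] length 1 -- new best
  Position 1 ('h'): window [0,1] length 2 -- new best
  Position 2 ('h'): repeat (last at 1), move window start to 2
  Position 2 ('h'): window [2,2] length 1
  Position 3 ('d'): window [2,3] length 2
  Position 4 ('e'): window [2,4] length 3 -- new best
  Position 5 ('d'): repeat (last at 3), move window start to 4
  Position 5 ('d'): window [4,5] length 2
  Position 6 ('d'): repeat (last at 5), move window start to 6
  Position 6 ('d'): window [6,6] length 1
Longest substring with no repeats: "hde" with length 3

3


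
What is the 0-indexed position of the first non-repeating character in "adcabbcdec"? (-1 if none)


Input: adcabbcdec
Character frequencies:
  'a': 2
  'b': 2
  'c': 3
  'd': 2
  'e': 1
Scanning left to right for freq == 1:
  Position 0 ('a'): freq=2, skip
  Position 1 ('d'): freq=2, skip
  Position 2 ('c'): freq=3, skip
  Position 3 ('a'): freq=2, skip
  Position 4 ('b'): freq=2, skip
  Position 5 ('b'): freq=2, skip
  Position 6 ('c'): freq=3, skip
  Position 7 ('d'): freq=2, skip
  Position 8 ('e'): unique! => answer = 8

8


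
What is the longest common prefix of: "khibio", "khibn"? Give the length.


Words: khibio, khibn
  Position 0: all 'k' => match
  Position 1: all 'h' => match
  Position 2: all 'i' => match
  Position 3: all 'b' => match
  Position 4: ('i', 'n') => mismatch, stop
LCP = "khib" (length 4)

4


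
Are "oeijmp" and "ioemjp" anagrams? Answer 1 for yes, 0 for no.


Strings: "oeijmp", "ioemjp"
Sorted first:  eijmop
Sorted second: eijmop
Sorted forms match => anagrams

1


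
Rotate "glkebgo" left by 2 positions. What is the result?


Input: "glkebgo", rotate left by 2
First 2 characters: "gl"
Remaining characters: "kebgo"
Concatenate remaining + first: "kebgo" + "gl" = "kebgogl"

kebgogl


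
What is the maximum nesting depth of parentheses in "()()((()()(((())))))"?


Input: "()()((()()(((())))))"
Tracking depth:
  Position 0 '(': depth becomes 1
  Position 1 ')': depth becomes 0
  Position 2 '(': depth becomes 1
  Position 3 ')': depth becomes 0
  Position 4 '(': depth becomes 1
  Position 5 '(': depth becomes 2
  Position 6 '(': depth becomes 3
  Position 7 ')': depth becomes 2
  Position 8 '(': depth becomes 3
  Position 9 ')': depth becomes 2
  Position 10 '(': depth becomes 3
  Position 11 '(': depth becomes 4
  Position 12 '(': depth becomes 5
  Position 13 '(': depth becomes 6
  Position 14 ')': depth becomes 5
  Position 15 ')': depth becomes 4
  Position 16 ')': depth becomes 3
  Position 17 ')': depth becomes 2
  Position 18 ')': depth becomes 1
  Position 19 ')': depth becomes 0
Maximum depth reached: 6

6


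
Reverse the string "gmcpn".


Input: gmcpn
Reading characters right to left:
  Position 4: 'n'
  Position 3: 'p'
  Position 2: 'c'
  Position 1: 'm'
  Position 0: 'g'
Reversed: npcmg

npcmg


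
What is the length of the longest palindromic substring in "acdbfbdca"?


Input: "acdbfbdca"
Checking substrings for palindromes:
  [0:9] "acdbfbdca" (len 9) => palindrome
  [1:8] "cdbfbdc" (len 7) => palindrome
  [2:7] "dbfbd" (len 5) => palindrome
  [3:6] "bfb" (len 3) => palindrome
Longest palindromic substring: "acdbfbdca" with length 9

9


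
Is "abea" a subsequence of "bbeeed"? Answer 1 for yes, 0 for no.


Check if "abea" is a subsequence of "bbeeed"
Greedy scan:
  Position 0 ('b'): no match needed
  Position 1 ('b'): no match needed
  Position 2 ('e'): no match needed
  Position 3 ('e'): no match needed
  Position 4 ('e'): no match needed
  Position 5 ('d'): no match needed
Only matched 0/4 characters => not a subsequence

0


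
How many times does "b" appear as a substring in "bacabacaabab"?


Searching for "b" in "bacabacaabab"
Scanning each position:
  Position 0: "b" => MATCH
  Position 1: "a" => no
  Position 2: "c" => no
  Position 3: "a" => no
  Position 4: "b" => MATCH
  Position 5: "a" => no
  Position 6: "c" => no
  Position 7: "a" => no
  Position 8: "a" => no
  Position 9: "b" => MATCH
  Position 10: "a" => no
  Position 11: "b" => MATCH
Total occurrences: 4

4
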